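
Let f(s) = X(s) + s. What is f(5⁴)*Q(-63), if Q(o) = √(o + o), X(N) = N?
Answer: 3750*I*√14 ≈ 14031.0*I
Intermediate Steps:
Q(o) = √2*√o (Q(o) = √(2*o) = √2*√o)
f(s) = 2*s (f(s) = s + s = 2*s)
f(5⁴)*Q(-63) = (2*5⁴)*(√2*√(-63)) = (2*625)*(√2*(3*I*√7)) = 1250*(3*I*√14) = 3750*I*√14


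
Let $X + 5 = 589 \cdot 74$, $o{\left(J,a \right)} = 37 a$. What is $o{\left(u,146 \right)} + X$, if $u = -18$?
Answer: $48983$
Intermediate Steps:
$X = 43581$ ($X = -5 + 589 \cdot 74 = -5 + 43586 = 43581$)
$o{\left(u,146 \right)} + X = 37 \cdot 146 + 43581 = 5402 + 43581 = 48983$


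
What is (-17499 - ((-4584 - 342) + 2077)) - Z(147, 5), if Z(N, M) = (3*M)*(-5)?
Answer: -14575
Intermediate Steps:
Z(N, M) = -15*M
(-17499 - ((-4584 - 342) + 2077)) - Z(147, 5) = (-17499 - ((-4584 - 342) + 2077)) - (-15)*5 = (-17499 - (-4926 + 2077)) - 1*(-75) = (-17499 - 1*(-2849)) + 75 = (-17499 + 2849) + 75 = -14650 + 75 = -14575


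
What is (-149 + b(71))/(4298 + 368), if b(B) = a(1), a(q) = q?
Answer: -74/2333 ≈ -0.031719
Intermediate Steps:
b(B) = 1
(-149 + b(71))/(4298 + 368) = (-149 + 1)/(4298 + 368) = -148/4666 = -148*1/4666 = -74/2333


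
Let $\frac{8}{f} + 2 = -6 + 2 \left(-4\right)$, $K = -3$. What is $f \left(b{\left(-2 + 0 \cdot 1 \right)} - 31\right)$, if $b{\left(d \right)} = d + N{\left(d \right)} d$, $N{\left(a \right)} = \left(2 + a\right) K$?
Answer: $\frac{33}{2} \approx 16.5$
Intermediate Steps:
$f = - \frac{1}{2}$ ($f = \frac{8}{-2 + \left(-6 + 2 \left(-4\right)\right)} = \frac{8}{-2 - 14} = \frac{8}{-16} = 8 \left(- \frac{1}{16}\right) = - \frac{1}{2} \approx -0.5$)
$N{\left(a \right)} = -6 - 3 a$ ($N{\left(a \right)} = \left(2 + a\right) \left(-3\right) = -6 - 3 a$)
$b{\left(d \right)} = d + d \left(-6 - 3 d\right)$ ($b{\left(d \right)} = d + \left(-6 - 3 d\right) d = d + d \left(-6 - 3 d\right)$)
$f \left(b{\left(-2 + 0 \cdot 1 \right)} - 31\right) = - \frac{- \left(-2 + 0 \cdot 1\right) \left(5 + 3 \left(-2 + 0 \cdot 1\right)\right) - 31}{2} = - \frac{- \left(-2 + 0\right) \left(5 + 3 \left(-2 + 0\right)\right) - 31}{2} = - \frac{\left(-1\right) \left(-2\right) \left(5 + 3 \left(-2\right)\right) - 31}{2} = - \frac{\left(-1\right) \left(-2\right) \left(5 - 6\right) - 31}{2} = - \frac{\left(-1\right) \left(-2\right) \left(-1\right) - 31}{2} = - \frac{-2 - 31}{2} = \left(- \frac{1}{2}\right) \left(-33\right) = \frac{33}{2}$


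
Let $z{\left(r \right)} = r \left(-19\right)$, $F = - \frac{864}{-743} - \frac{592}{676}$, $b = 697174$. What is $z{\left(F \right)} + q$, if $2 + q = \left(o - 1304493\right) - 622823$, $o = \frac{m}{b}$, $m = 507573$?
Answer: $- \frac{168721778029526265}{87542047658} \approx -1.9273 \cdot 10^{6}$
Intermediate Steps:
$F = \frac{36052}{125567}$ ($F = \left(-864\right) \left(- \frac{1}{743}\right) - \frac{148}{169} = \frac{864}{743} - \frac{148}{169} = \frac{36052}{125567} \approx 0.28711$)
$o = \frac{507573}{697174} \approx 0.72804$
$z{\left(r \right)} = - 19 r$
$q = - \frac{1343675491759}{697174}$ ($q = -2 + \left(\left(\frac{507573}{697174} - 1304493\right) - 622823\right) = -2 - \frac{1343674097411}{697174} = - \frac{1343675491759}{697174} \approx -1.9273 \cdot 10^{6}$)
$z{\left(F \right)} + q = \left(-19\right) \frac{36052}{125567} - \frac{1343675491759}{697174} = - \frac{684988}{125567} - \frac{1343675491759}{697174} = - \frac{168721778029526265}{87542047658}$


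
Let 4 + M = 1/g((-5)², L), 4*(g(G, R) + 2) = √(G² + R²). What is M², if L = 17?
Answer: 2839512/180625 - 6736*√914/180625 ≈ 14.593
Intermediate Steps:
g(G, R) = -2 + √(G² + R²)/4
M = -4 + 1/(-2 + √914/4) (M = -4 + 1/(-2 + √(((-5)²)² + 17²)/4) = -4 + 1/(-2 + √(25² + 289)/4) = -4 + 1/(-2 + √(625 + 289)/4) = -4 + 1/(-2 + √914/4) ≈ -3.8201)
M² = (-1684/425 + 2*√914/425)²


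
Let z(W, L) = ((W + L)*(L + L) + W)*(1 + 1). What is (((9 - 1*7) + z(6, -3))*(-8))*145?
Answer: 25520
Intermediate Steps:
z(W, L) = 2*W + 4*L*(L + W) (z(W, L) = ((L + W)*(2*L) + W)*2 = (2*L*(L + W) + W)*2 = (W + 2*L*(L + W))*2 = 2*W + 4*L*(L + W))
(((9 - 1*7) + z(6, -3))*(-8))*145 = (((9 - 1*7) + (2*6 + 4*(-3)² + 4*(-3)*6))*(-8))*145 = (((9 - 7) + (12 + 4*9 - 72))*(-8))*145 = ((2 + (12 + 36 - 72))*(-8))*145 = ((2 - 24)*(-8))*145 = -22*(-8)*145 = 176*145 = 25520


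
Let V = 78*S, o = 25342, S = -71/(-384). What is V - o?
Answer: -1620965/64 ≈ -25328.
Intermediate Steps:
S = 71/384 (S = -71*(-1/384) = 71/384 ≈ 0.18490)
V = 923/64 (V = 78*(71/384) = 923/64 ≈ 14.422)
V - o = 923/64 - 1*25342 = 923/64 - 25342 = -1620965/64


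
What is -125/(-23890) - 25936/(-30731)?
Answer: 124690483/146832718 ≈ 0.84920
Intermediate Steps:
-125/(-23890) - 25936/(-30731) = -125*(-1/23890) - 25936*(-1/30731) = 25/4778 + 25936/30731 = 124690483/146832718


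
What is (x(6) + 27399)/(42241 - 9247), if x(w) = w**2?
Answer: 9145/10998 ≈ 0.83151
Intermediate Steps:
(x(6) + 27399)/(42241 - 9247) = (6**2 + 27399)/(42241 - 9247) = (36 + 27399)/32994 = 27435*(1/32994) = 9145/10998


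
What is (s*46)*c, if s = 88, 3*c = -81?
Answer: -109296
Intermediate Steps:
c = -27 (c = (⅓)*(-81) = -27)
(s*46)*c = (88*46)*(-27) = 4048*(-27) = -109296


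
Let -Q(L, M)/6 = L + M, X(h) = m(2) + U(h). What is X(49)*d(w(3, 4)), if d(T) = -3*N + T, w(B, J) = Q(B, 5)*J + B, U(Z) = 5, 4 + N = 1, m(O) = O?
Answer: -1260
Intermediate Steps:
N = -3 (N = -4 + 1 = -3)
X(h) = 7 (X(h) = 2 + 5 = 7)
Q(L, M) = -6*L - 6*M (Q(L, M) = -6*(L + M) = -6*L - 6*M)
w(B, J) = B + J*(-30 - 6*B) (w(B, J) = (-6*B - 6*5)*J + B = (-6*B - 30)*J + B = (-30 - 6*B)*J + B = J*(-30 - 6*B) + B = B + J*(-30 - 6*B))
d(T) = 9 + T (d(T) = -3*(-3) + T = 9 + T)
X(49)*d(w(3, 4)) = 7*(9 + (3 - 6*4*(5 + 3))) = 7*(9 + (3 - 6*4*8)) = 7*(9 + (3 - 192)) = 7*(9 - 189) = 7*(-180) = -1260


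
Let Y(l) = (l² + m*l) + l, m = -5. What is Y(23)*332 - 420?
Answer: 144664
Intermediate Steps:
Y(l) = l² - 4*l (Y(l) = (l² - 5*l) + l = l² - 4*l)
Y(23)*332 - 420 = (23*(-4 + 23))*332 - 420 = (23*19)*332 - 420 = 437*332 - 420 = 145084 - 420 = 144664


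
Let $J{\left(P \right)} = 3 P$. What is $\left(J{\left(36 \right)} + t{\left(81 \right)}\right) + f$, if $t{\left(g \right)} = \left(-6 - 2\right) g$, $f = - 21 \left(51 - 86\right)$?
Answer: $195$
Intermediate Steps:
$f = 735$ ($f = \left(-21\right) \left(-35\right) = 735$)
$t{\left(g \right)} = - 8 g$
$\left(J{\left(36 \right)} + t{\left(81 \right)}\right) + f = \left(3 \cdot 36 - 648\right) + 735 = \left(108 - 648\right) + 735 = -540 + 735 = 195$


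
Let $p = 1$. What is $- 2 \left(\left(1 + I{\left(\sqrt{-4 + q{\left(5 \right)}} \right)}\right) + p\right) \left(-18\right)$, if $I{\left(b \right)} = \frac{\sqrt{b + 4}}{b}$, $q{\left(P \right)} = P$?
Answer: $72 + 36 \sqrt{5} \approx 152.5$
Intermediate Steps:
$I{\left(b \right)} = \frac{\sqrt{4 + b}}{b}$
$- 2 \left(\left(1 + I{\left(\sqrt{-4 + q{\left(5 \right)}} \right)}\right) + p\right) \left(-18\right) = - 2 \left(\left(1 + \frac{\sqrt{4 + \sqrt{-4 + 5}}}{\sqrt{-4 + 5}}\right) + 1\right) \left(-18\right) = - 2 \left(\left(1 + \frac{\sqrt{4 + \sqrt{1}}}{\sqrt{1}}\right) + 1\right) \left(-18\right) = - 2 \left(\left(1 + \frac{\sqrt{4 + 1}}{1}\right) + 1\right) \left(-18\right) = - 2 \left(\left(1 + 1 \sqrt{5}\right) + 1\right) \left(-18\right) = - 2 \left(\left(1 + \sqrt{5}\right) + 1\right) \left(-18\right) = - 2 \left(2 + \sqrt{5}\right) \left(-18\right) = \left(-4 - 2 \sqrt{5}\right) \left(-18\right) = 72 + 36 \sqrt{5}$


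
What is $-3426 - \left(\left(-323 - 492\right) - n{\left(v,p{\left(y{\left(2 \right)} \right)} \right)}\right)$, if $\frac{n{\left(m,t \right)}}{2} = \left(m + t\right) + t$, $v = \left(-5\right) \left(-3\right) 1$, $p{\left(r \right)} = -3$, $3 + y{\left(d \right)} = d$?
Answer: $-2593$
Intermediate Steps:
$y{\left(d \right)} = -3 + d$
$v = 15$ ($v = 15 \cdot 1 = 15$)
$n{\left(m,t \right)} = 2 m + 4 t$ ($n{\left(m,t \right)} = 2 \left(\left(m + t\right) + t\right) = 2 \left(m + 2 t\right) = 2 m + 4 t$)
$-3426 - \left(\left(-323 - 492\right) - n{\left(v,p{\left(y{\left(2 \right)} \right)} \right)}\right) = -3426 - \left(\left(-323 - 492\right) - \left(2 \cdot 15 + 4 \left(-3\right)\right)\right) = -3426 - \left(\left(-323 - 492\right) - \left(30 - 12\right)\right) = -3426 - \left(-815 - 18\right) = -3426 - -833 = -3426 + 833 = -2593$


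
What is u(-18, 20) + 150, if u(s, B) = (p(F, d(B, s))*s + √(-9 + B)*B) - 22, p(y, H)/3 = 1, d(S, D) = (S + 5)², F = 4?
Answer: 74 + 20*√11 ≈ 140.33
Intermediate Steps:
d(S, D) = (5 + S)²
p(y, H) = 3 (p(y, H) = 3*1 = 3)
u(s, B) = -22 + 3*s + B*√(-9 + B) (u(s, B) = (3*s + √(-9 + B)*B) - 22 = (3*s + B*√(-9 + B)) - 22 = -22 + 3*s + B*√(-9 + B))
u(-18, 20) + 150 = (-22 + 3*(-18) + 20*√(-9 + 20)) + 150 = (-22 - 54 + 20*√11) + 150 = (-76 + 20*√11) + 150 = 74 + 20*√11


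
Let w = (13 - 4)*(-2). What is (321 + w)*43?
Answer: 13029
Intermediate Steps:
w = -18 (w = 9*(-2) = -18)
(321 + w)*43 = (321 - 18)*43 = 303*43 = 13029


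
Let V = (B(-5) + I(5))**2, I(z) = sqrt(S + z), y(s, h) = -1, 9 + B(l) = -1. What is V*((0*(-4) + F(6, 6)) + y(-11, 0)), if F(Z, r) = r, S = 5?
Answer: 550 - 100*sqrt(10) ≈ 233.77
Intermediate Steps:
B(l) = -10 (B(l) = -9 - 1 = -10)
I(z) = sqrt(5 + z)
V = (-10 + sqrt(10))**2 (V = (-10 + sqrt(5 + 5))**2 = (-10 + sqrt(10))**2 ≈ 46.754)
V*((0*(-4) + F(6, 6)) + y(-11, 0)) = (10 - sqrt(10))**2*((0*(-4) + 6) - 1) = (10 - sqrt(10))**2*((0 + 6) - 1) = (10 - sqrt(10))**2*(6 - 1) = (10 - sqrt(10))**2*5 = 5*(10 - sqrt(10))**2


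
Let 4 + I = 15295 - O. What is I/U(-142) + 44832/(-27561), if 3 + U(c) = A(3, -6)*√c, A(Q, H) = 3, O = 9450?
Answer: -1820371/119431 - 177*I*√142/13 ≈ -15.242 - 162.25*I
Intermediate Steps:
U(c) = -3 + 3*√c
I = 5841 (I = -4 + (15295 - 1*9450) = -4 + (15295 - 9450) = -4 + 5845 = 5841)
I/U(-142) + 44832/(-27561) = 5841/(-3 + 3*√(-142)) + 44832/(-27561) = 5841/(-3 + 3*(I*√142)) + 44832*(-1/27561) = 5841/(-3 + 3*I*√142) - 14944/9187 = -14944/9187 + 5841/(-3 + 3*I*√142)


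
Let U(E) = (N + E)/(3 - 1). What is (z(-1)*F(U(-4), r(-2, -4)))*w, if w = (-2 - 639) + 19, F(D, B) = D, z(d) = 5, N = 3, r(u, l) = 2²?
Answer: 1555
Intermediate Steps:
r(u, l) = 4
U(E) = 3/2 + E/2 (U(E) = (3 + E)/(3 - 1) = (3 + E)/2 = (3 + E)*(½) = 3/2 + E/2)
w = -622 (w = -641 + 19 = -622)
(z(-1)*F(U(-4), r(-2, -4)))*w = (5*(3/2 + (½)*(-4)))*(-622) = (5*(3/2 - 2))*(-622) = (5*(-½))*(-622) = -5/2*(-622) = 1555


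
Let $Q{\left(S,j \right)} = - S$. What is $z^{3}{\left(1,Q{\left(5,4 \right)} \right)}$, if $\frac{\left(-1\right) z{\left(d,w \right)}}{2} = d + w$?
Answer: $512$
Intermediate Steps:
$z{\left(d,w \right)} = - 2 d - 2 w$ ($z{\left(d,w \right)} = - 2 \left(d + w\right) = - 2 d - 2 w$)
$z^{3}{\left(1,Q{\left(5,4 \right)} \right)} = \left(\left(-2\right) 1 - 2 \left(\left(-1\right) 5\right)\right)^{3} = \left(-2 - -10\right)^{3} = \left(-2 + 10\right)^{3} = 8^{3} = 512$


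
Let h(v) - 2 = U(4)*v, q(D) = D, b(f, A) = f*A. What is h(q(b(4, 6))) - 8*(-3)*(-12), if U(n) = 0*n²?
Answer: -286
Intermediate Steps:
b(f, A) = A*f
U(n) = 0
h(v) = 2 (h(v) = 2 + 0*v = 2 + 0 = 2)
h(q(b(4, 6))) - 8*(-3)*(-12) = 2 - 8*(-3)*(-12) = 2 - (-24)*(-12) = 2 - 1*288 = 2 - 288 = -286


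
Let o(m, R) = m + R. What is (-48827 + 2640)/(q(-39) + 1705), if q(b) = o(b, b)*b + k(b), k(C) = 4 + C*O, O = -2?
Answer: -46187/4829 ≈ -9.5645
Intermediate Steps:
o(m, R) = R + m
k(C) = 4 - 2*C (k(C) = 4 + C*(-2) = 4 - 2*C)
q(b) = 4 - 2*b + 2*b**2 (q(b) = (b + b)*b + (4 - 2*b) = (2*b)*b + (4 - 2*b) = 2*b**2 + (4 - 2*b) = 4 - 2*b + 2*b**2)
(-48827 + 2640)/(q(-39) + 1705) = (-48827 + 2640)/((4 - 2*(-39) + 2*(-39)**2) + 1705) = -46187/((4 + 78 + 2*1521) + 1705) = -46187/((4 + 78 + 3042) + 1705) = -46187/(3124 + 1705) = -46187/4829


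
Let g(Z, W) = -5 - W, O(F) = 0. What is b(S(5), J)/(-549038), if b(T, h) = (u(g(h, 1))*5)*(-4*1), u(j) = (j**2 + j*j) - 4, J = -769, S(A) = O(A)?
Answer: 680/274519 ≈ 0.0024771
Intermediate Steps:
S(A) = 0
u(j) = -4 + 2*j**2 (u(j) = (j**2 + j**2) - 4 = 2*j**2 - 4 = -4 + 2*j**2)
b(T, h) = -1360 (b(T, h) = ((-4 + 2*(-5 - 1*1)**2)*5)*(-4*1) = ((-4 + 2*(-5 - 1)**2)*5)*(-4) = ((-4 + 2*(-6)**2)*5)*(-4) = ((-4 + 2*36)*5)*(-4) = ((-4 + 72)*5)*(-4) = (68*5)*(-4) = 340*(-4) = -1360)
b(S(5), J)/(-549038) = -1360/(-549038) = -1360*(-1/549038) = 680/274519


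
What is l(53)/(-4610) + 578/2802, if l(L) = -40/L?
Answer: 7066741/34230633 ≈ 0.20644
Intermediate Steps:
l(53)/(-4610) + 578/2802 = -40/53/(-4610) + 578/2802 = -40*1/53*(-1/4610) + 578*(1/2802) = -40/53*(-1/4610) + 289/1401 = 4/24433 + 289/1401 = 7066741/34230633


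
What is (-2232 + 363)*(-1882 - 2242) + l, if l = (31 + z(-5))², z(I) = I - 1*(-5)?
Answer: 7708717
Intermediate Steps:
z(I) = 5 + I (z(I) = I + 5 = 5 + I)
l = 961 (l = (31 + (5 - 5))² = (31 + 0)² = 31² = 961)
(-2232 + 363)*(-1882 - 2242) + l = (-2232 + 363)*(-1882 - 2242) + 961 = -1869*(-4124) + 961 = 7707756 + 961 = 7708717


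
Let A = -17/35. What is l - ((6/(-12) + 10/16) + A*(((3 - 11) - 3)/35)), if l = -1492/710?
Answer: -1655351/695800 ≈ -2.3791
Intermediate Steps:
A = -17/35 (A = -17*1/35 = -17/35 ≈ -0.48571)
l = -746/355 (l = -1492*1/710 = -746/355 ≈ -2.1014)
l - ((6/(-12) + 10/16) + A*(((3 - 11) - 3)/35)) = -746/355 - ((6/(-12) + 10/16) - 17*((3 - 11) - 3)/(35*35)) = -746/355 - ((6*(-1/12) + 10*(1/16)) - 17*(-8 - 3)/(35*35)) = -746/355 - ((-½ + 5/8) - (-187)/(35*35)) = -746/355 - (⅛ - 17/35*(-11/35)) = -746/355 - (⅛ + 187/1225) = -746/355 - 1*2721/9800 = -746/355 - 2721/9800 = -1655351/695800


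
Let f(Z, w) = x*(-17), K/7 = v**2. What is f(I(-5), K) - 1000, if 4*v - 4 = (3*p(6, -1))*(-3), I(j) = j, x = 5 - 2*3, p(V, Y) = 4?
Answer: -983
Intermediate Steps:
x = -1 (x = 5 - 6 = -1)
v = -8 (v = 1 + ((3*4)*(-3))/4 = 1 + (12*(-3))/4 = 1 + (1/4)*(-36) = 1 - 9 = -8)
K = 448 (K = 7*(-8)**2 = 7*64 = 448)
f(Z, w) = 17 (f(Z, w) = -1*(-17) = 17)
f(I(-5), K) - 1000 = 17 - 1000 = -983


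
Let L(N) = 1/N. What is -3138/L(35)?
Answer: -109830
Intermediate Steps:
-3138/L(35) = -3138/(1/35) = -3138/1/35 = -3138*35 = -109830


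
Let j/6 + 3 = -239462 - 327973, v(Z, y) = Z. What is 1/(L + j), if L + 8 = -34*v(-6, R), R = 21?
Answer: -1/3404432 ≈ -2.9373e-7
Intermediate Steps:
j = -3404628 (j = -18 + 6*(-239462 - 327973) = -18 + 6*(-567435) = -18 - 3404610 = -3404628)
L = 196 (L = -8 - 34*(-6) = -8 + 204 = 196)
1/(L + j) = 1/(196 - 3404628) = 1/(-3404432) = -1/3404432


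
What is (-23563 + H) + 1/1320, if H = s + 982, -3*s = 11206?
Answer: -34737559/1320 ≈ -26316.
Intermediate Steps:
s = -11206/3 (s = -⅓*11206 = -11206/3 ≈ -3735.3)
H = -8260/3 (H = -11206/3 + 982 = -8260/3 ≈ -2753.3)
(-23563 + H) + 1/1320 = (-23563 - 8260/3) + 1/1320 = -78949/3 + 1/1320 = -34737559/1320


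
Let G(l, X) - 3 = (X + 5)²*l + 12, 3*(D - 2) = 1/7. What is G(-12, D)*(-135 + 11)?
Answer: 10590964/147 ≈ 72047.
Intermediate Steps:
D = 43/21 (D = 2 + (⅓)/7 = 2 + (⅓)*(⅐) = 2 + 1/21 = 43/21 ≈ 2.0476)
G(l, X) = 15 + l*(5 + X)² (G(l, X) = 3 + ((X + 5)²*l + 12) = 3 + ((5 + X)²*l + 12) = 3 + (l*(5 + X)² + 12) = 3 + (12 + l*(5 + X)²) = 15 + l*(5 + X)²)
G(-12, D)*(-135 + 11) = (15 - 12*(5 + 43/21)²)*(-135 + 11) = (15 - 12*(148/21)²)*(-124) = (15 - 12*21904/441)*(-124) = (15 - 87616/147)*(-124) = -85411/147*(-124) = 10590964/147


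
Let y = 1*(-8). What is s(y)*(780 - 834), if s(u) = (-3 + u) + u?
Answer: 1026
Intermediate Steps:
y = -8
s(u) = -3 + 2*u
s(y)*(780 - 834) = (-3 + 2*(-8))*(780 - 834) = (-3 - 16)*(-54) = -19*(-54) = 1026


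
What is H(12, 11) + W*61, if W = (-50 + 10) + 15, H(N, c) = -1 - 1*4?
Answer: -1530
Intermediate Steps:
H(N, c) = -5 (H(N, c) = -1 - 4 = -5)
W = -25 (W = -40 + 15 = -25)
H(12, 11) + W*61 = -5 - 25*61 = -5 - 1525 = -1530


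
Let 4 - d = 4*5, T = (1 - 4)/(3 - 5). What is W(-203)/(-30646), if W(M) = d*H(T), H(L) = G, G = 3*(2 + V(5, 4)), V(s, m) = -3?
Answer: -24/15323 ≈ -0.0015663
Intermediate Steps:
T = 3/2 (T = -3/(-2) = -3*(-1/2) = 3/2 ≈ 1.5000)
G = -3 (G = 3*(2 - 3) = 3*(-1) = -3)
d = -16 (d = 4 - 4*5 = 4 - 1*20 = 4 - 20 = -16)
H(L) = -3
W(M) = 48 (W(M) = -16*(-3) = 48)
W(-203)/(-30646) = 48/(-30646) = 48*(-1/30646) = -24/15323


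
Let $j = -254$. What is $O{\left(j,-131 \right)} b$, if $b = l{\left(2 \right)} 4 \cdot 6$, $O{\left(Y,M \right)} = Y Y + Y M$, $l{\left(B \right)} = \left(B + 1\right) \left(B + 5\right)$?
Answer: $49286160$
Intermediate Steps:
$l{\left(B \right)} = \left(1 + B\right) \left(5 + B\right)$
$O{\left(Y,M \right)} = Y^{2} + M Y$
$b = 504$ ($b = \left(5 + 2^{2} + 6 \cdot 2\right) 4 \cdot 6 = \left(5 + 4 + 12\right) 4 \cdot 6 = 21 \cdot 4 \cdot 6 = 84 \cdot 6 = 504$)
$O{\left(j,-131 \right)} b = - 254 \left(-131 - 254\right) 504 = \left(-254\right) \left(-385\right) 504 = 97790 \cdot 504 = 49286160$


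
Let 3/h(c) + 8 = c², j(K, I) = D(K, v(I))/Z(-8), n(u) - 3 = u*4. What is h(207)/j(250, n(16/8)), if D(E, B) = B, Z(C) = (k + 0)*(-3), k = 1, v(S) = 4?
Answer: -9/171364 ≈ -5.2520e-5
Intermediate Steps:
n(u) = 3 + 4*u (n(u) = 3 + u*4 = 3 + 4*u)
Z(C) = -3 (Z(C) = (1 + 0)*(-3) = 1*(-3) = -3)
j(K, I) = -4/3 (j(K, I) = 4/(-3) = 4*(-⅓) = -4/3)
h(c) = 3/(-8 + c²)
h(207)/j(250, n(16/8)) = (3/(-8 + 207²))/(-4/3) = (3/(-8 + 42849))*(-¾) = (3/42841)*(-¾) = -9/171364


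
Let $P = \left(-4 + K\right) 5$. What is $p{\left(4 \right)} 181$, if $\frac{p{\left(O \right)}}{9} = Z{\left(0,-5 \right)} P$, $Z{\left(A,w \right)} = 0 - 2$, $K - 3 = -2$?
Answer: $48870$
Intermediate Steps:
$K = 1$ ($K = 3 - 2 = 1$)
$Z{\left(A,w \right)} = -2$
$P = -15$ ($P = \left(-4 + 1\right) 5 = \left(-3\right) 5 = -15$)
$p{\left(O \right)} = 270$ ($p{\left(O \right)} = 9 \left(\left(-2\right) \left(-15\right)\right) = 9 \cdot 30 = 270$)
$p{\left(4 \right)} 181 = 270 \cdot 181 = 48870$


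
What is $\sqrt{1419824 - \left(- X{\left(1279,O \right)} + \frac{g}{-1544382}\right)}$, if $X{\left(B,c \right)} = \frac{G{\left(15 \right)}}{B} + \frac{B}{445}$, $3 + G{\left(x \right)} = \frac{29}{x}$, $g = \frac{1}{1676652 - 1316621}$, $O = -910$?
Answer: $\frac{\sqrt{322438705744365254421111436571969904910}}{15069744484307310} \approx 1191.6$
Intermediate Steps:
$g = \frac{1}{360031} \approx 2.7775 \cdot 10^{-6}$
$G{\left(x \right)} = -3 + \frac{29}{x}$
$X{\left(B,c \right)} = - \frac{16}{15 B} + \frac{B}{445}$ ($X{\left(B,c \right)} = \frac{-3 + \frac{29}{15}}{B} + \frac{B}{445} = - \frac{16}{15 B} + \frac{B}{445}$)
$\sqrt{1419824 - \left(- X{\left(1279,O \right)} + \frac{g}{-1544382}\right)} = \sqrt{1419824 - \left(- \frac{1279}{445} - \frac{1}{556025395842} + \frac{16}{19185}\right)} = \sqrt{1419824 + \left(\left(\left(- \frac{16}{15}\right) \frac{1}{1279} + \frac{1279}{445}\right) - \frac{1}{360031} \left(- \frac{1}{1544382}\right)\right)} = \sqrt{1419824 + \left(\left(- \frac{16}{19185} + \frac{1279}{445}\right) - - \frac{1}{556025395842}\right)} = \sqrt{1419824 + \left(\frac{4906099}{1707465} + \frac{1}{556025395842}\right)} = \sqrt{1419824 + \frac{909305212838915941}{316464634170453510}} = \sqrt{\frac{449324992051642823298181}{316464634170453510}} = \frac{\sqrt{322438705744365254421111436571969904910}}{15069744484307310}$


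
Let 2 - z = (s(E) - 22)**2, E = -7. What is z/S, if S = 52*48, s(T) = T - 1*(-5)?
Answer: -287/1248 ≈ -0.22997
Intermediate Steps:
s(T) = 5 + T (s(T) = T + 5 = 5 + T)
z = -574 (z = 2 - ((5 - 7) - 22)**2 = 2 - (-2 - 22)**2 = 2 - 1*(-24)**2 = 2 - 1*576 = 2 - 576 = -574)
S = 2496
z/S = -574/2496 = -574*1/2496 = -287/1248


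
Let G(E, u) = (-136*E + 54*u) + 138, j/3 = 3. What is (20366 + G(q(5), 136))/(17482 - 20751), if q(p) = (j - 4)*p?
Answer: -24448/3269 ≈ -7.4787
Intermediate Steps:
j = 9 (j = 3*3 = 9)
q(p) = 5*p (q(p) = (9 - 4)*p = 5*p)
G(E, u) = 138 - 136*E + 54*u
(20366 + G(q(5), 136))/(17482 - 20751) = (20366 + (138 - 680*5 + 54*136))/(17482 - 20751) = (20366 + (138 - 136*25 + 7344))/(-3269) = (20366 + (138 - 3400 + 7344))*(-1/3269) = (20366 + 4082)*(-1/3269) = 24448*(-1/3269) = -24448/3269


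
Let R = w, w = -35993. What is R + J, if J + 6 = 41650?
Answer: 5651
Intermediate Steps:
J = 41644 (J = -6 + 41650 = 41644)
R = -35993
R + J = -35993 + 41644 = 5651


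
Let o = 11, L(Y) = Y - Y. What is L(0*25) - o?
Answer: -11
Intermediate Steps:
L(Y) = 0
L(0*25) - o = 0 - 1*11 = 0 - 11 = -11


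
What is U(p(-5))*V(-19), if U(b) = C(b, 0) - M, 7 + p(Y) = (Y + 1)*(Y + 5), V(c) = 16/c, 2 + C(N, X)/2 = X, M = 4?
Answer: 128/19 ≈ 6.7368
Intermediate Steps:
C(N, X) = -4 + 2*X
p(Y) = -7 + (1 + Y)*(5 + Y) (p(Y) = -7 + (Y + 1)*(Y + 5) = -7 + (1 + Y)*(5 + Y))
U(b) = -8 (U(b) = (-4 + 2*0) - 1*4 = (-4 + 0) - 4 = -4 - 4 = -8)
U(p(-5))*V(-19) = -128/(-19) = -128*(-1)/19 = -8*(-16/19) = 128/19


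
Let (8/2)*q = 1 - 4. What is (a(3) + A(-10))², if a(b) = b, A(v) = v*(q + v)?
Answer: 48841/4 ≈ 12210.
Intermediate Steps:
q = -¾ (q = (1 - 4)/4 = (¼)*(-3) = -¾ ≈ -0.75000)
A(v) = v*(-¾ + v)
(a(3) + A(-10))² = (3 + (¼)*(-10)*(-3 + 4*(-10)))² = (3 + (¼)*(-10)*(-3 - 40))² = (3 + (¼)*(-10)*(-43))² = (3 + 215/2)² = (221/2)² = 48841/4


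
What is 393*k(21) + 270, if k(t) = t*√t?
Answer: 270 + 8253*√21 ≈ 38090.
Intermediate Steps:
k(t) = t^(3/2)
393*k(21) + 270 = 393*21^(3/2) + 270 = 393*(21*√21) + 270 = 8253*√21 + 270 = 270 + 8253*√21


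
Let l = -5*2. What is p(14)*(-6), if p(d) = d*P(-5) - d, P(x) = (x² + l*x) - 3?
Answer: -5964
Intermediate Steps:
l = -10
P(x) = -3 + x² - 10*x (P(x) = (x² - 10*x) - 3 = -3 + x² - 10*x)
p(d) = 71*d (p(d) = d*(-3 + (-5)² - 10*(-5)) - d = d*(-3 + 25 + 50) - d = d*72 - d = 72*d - d = 71*d)
p(14)*(-6) = (71*14)*(-6) = 994*(-6) = -5964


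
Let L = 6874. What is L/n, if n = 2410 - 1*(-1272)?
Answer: 491/263 ≈ 1.8669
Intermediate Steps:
n = 3682 (n = 2410 + 1272 = 3682)
L/n = 6874/3682 = 6874*(1/3682) = 491/263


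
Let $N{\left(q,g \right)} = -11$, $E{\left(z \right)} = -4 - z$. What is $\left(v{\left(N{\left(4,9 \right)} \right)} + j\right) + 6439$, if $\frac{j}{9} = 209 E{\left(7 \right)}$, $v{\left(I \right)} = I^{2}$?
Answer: $-14131$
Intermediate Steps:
$j = -20691$ ($j = 9 \cdot 209 \left(-4 - 7\right) = 9 \cdot 209 \left(-11\right) = 9 \left(-2299\right) = -20691$)
$\left(v{\left(N{\left(4,9 \right)} \right)} + j\right) + 6439 = \left(\left(-11\right)^{2} - 20691\right) + 6439 = \left(121 - 20691\right) + 6439 = -20570 + 6439 = -14131$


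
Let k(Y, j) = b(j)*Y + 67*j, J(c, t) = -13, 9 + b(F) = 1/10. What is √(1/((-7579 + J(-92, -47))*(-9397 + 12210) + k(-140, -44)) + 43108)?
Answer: √19664321098888158434/21357998 ≈ 207.62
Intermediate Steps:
b(F) = -89/10 (b(F) = -9 + 1/10 = -9 + ⅒ = -89/10)
k(Y, j) = 67*j - 89*Y/10 (k(Y, j) = -89*Y/10 + 67*j = 67*j - 89*Y/10)
√(1/((-7579 + J(-92, -47))*(-9397 + 12210) + k(-140, -44)) + 43108) = √(1/((-7579 - 13)*(-9397 + 12210) + (67*(-44) - 89/10*(-140))) + 43108) = √(1/(-7592*2813 + (-2948 + 1246)) + 43108) = √(1/(-21356296 - 1702) + 43108) = √(1/(-21357998) + 43108) = √(-1/21357998 + 43108) = √(920700577783/21357998) = √19664321098888158434/21357998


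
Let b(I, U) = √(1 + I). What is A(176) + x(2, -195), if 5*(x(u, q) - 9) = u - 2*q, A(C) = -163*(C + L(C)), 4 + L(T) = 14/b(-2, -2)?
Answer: -139743/5 + 2282*I ≈ -27949.0 + 2282.0*I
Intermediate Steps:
L(T) = -4 - 14*I (L(T) = -4 + 14/(√(1 - 2)) = -4 + 14/(√(-1)) = -4 + 14/I = -4 + 14*(-I) = -4 - 14*I)
A(C) = 652 - 163*C + 2282*I (A(C) = -163*(C + (-4 - 14*I)) = -163*(-4 + C - 14*I) = 652 - 163*C + 2282*I)
x(u, q) = 9 - 2*q/5 + u/5 (x(u, q) = 9 + (u - 2*q)/5 = 9 + (-2*q/5 + u/5) = 9 - 2*q/5 + u/5)
A(176) + x(2, -195) = (652 - 163*176 + 2282*I) + (9 - ⅖*(-195) + (⅕)*2) = (652 - 28688 + 2282*I) + (9 + 78 + ⅖) = (-28036 + 2282*I) + 437/5 = -139743/5 + 2282*I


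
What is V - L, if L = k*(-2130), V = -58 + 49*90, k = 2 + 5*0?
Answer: 8612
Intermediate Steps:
k = 2 (k = 2 + 0 = 2)
V = 4352 (V = -58 + 4410 = 4352)
L = -4260 (L = 2*(-2130) = -4260)
V - L = 4352 - 1*(-4260) = 4352 + 4260 = 8612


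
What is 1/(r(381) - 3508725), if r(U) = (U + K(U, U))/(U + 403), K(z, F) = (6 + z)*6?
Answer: -784/2750837697 ≈ -2.8500e-7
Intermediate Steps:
K(z, F) = 36 + 6*z
r(U) = (36 + 7*U)/(403 + U) (r(U) = (U + (36 + 6*U))/(U + 403) = (36 + 7*U)/(403 + U))
1/(r(381) - 3508725) = 1/((36 + 7*381)/(403 + 381) - 3508725) = 1/((36 + 2667)/784 - 3508725) = 1/((1/784)*2703 - 3508725) = 1/(2703/784 - 3508725) = 1/(-2750837697/784) = -784/2750837697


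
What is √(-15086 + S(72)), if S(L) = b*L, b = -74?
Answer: I*√20414 ≈ 142.88*I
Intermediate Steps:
S(L) = -74*L
√(-15086 + S(72)) = √(-15086 - 74*72) = √(-15086 - 5328) = √(-20414) = I*√20414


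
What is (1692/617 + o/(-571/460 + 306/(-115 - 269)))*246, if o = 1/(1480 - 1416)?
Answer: 6226441302/9255617 ≈ 672.72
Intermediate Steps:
o = 1/64 ≈ 0.015625
(1692/617 + o/(-571/460 + 306/(-115 - 269)))*246 = (1692/617 + 1/(64*(-571/460 + 306/(-115 - 269))))*246 = (1692*(1/617) + 1/(64*(-571*1/460 + 306/(-384))))*246 = (1692/617 + 1/(64*(-571/460 + 306*(-1/384))))*246 = (1692/617 + 1/(64*(-571/460 - 51/64)))*246 = (1692/617 + 1/(64*(-15001/7360)))*246 = (1692/617 + (1/64)*(-7360/15001))*246 = (1692/617 - 115/15001)*246 = (25310737/9255617)*246 = 6226441302/9255617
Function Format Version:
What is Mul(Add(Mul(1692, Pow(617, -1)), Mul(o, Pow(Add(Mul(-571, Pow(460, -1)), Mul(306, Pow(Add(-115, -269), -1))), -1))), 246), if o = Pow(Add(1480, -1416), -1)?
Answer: Rational(6226441302, 9255617) ≈ 672.72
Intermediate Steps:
o = Rational(1, 64) (o = Pow(64, -1) = Rational(1, 64) ≈ 0.015625)
Mul(Add(Mul(1692, Pow(617, -1)), Mul(o, Pow(Add(Mul(-571, Pow(460, -1)), Mul(306, Pow(Add(-115, -269), -1))), -1))), 246) = Mul(Add(Mul(1692, Pow(617, -1)), Mul(Rational(1, 64), Pow(Add(Mul(-571, Pow(460, -1)), Mul(306, Pow(Add(-115, -269), -1))), -1))), 246) = Mul(Add(Mul(1692, Rational(1, 617)), Mul(Rational(1, 64), Pow(Add(Mul(-571, Rational(1, 460)), Mul(306, Pow(-384, -1))), -1))), 246) = Mul(Add(Rational(1692, 617), Mul(Rational(1, 64), Pow(Add(Rational(-571, 460), Mul(306, Rational(-1, 384))), -1))), 246) = Mul(Add(Rational(1692, 617), Mul(Rational(1, 64), Pow(Add(Rational(-571, 460), Rational(-51, 64)), -1))), 246) = Mul(Add(Rational(1692, 617), Mul(Rational(1, 64), Pow(Rational(-15001, 7360), -1))), 246) = Mul(Add(Rational(1692, 617), Mul(Rational(1, 64), Rational(-7360, 15001))), 246) = Mul(Add(Rational(1692, 617), Rational(-115, 15001)), 246) = Mul(Rational(25310737, 9255617), 246) = Rational(6226441302, 9255617)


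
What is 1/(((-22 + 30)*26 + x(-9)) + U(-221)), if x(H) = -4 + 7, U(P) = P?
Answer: -1/10 ≈ -0.10000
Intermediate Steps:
x(H) = 3
1/(((-22 + 30)*26 + x(-9)) + U(-221)) = 1/(((-22 + 30)*26 + 3) - 221) = 1/((8*26 + 3) - 221) = 1/((208 + 3) - 221) = 1/(211 - 221) = 1/(-10) = -1/10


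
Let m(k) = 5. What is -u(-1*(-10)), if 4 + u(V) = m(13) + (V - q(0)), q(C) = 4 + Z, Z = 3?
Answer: -4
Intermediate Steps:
q(C) = 7 (q(C) = 4 + 3 = 7)
u(V) = -6 + V (u(V) = -4 + (5 + (V - 1*7)) = -4 + (5 + (V - 7)) = -4 + (5 + (-7 + V)) = -4 + (-2 + V) = -6 + V)
-u(-1*(-10)) = -(-6 - 1*(-10)) = -(-6 + 10) = -1*4 = -4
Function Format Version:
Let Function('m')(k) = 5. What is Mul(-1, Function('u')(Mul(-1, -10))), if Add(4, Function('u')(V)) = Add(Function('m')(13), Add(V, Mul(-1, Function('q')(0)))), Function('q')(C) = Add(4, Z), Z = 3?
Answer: -4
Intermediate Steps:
Function('q')(C) = 7 (Function('q')(C) = Add(4, 3) = 7)
Function('u')(V) = Add(-6, V) (Function('u')(V) = Add(-4, Add(5, Add(V, Mul(-1, 7)))) = Add(-4, Add(5, Add(V, -7))) = Add(-4, Add(5, Add(-7, V))) = Add(-4, Add(-2, V)) = Add(-6, V))
Mul(-1, Function('u')(Mul(-1, -10))) = Mul(-1, Add(-6, Mul(-1, -10))) = Mul(-1, Add(-6, 10)) = Mul(-1, 4) = -4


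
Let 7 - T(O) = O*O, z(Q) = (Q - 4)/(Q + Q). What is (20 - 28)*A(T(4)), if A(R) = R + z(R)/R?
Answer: 5884/81 ≈ 72.642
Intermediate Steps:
z(Q) = (-4 + Q)/(2*Q) (z(Q) = (-4 + Q)/((2*Q)) = (-4 + Q)*(1/(2*Q)) = (-4 + Q)/(2*Q))
T(O) = 7 - O² (T(O) = 7 - O*O = 7 - O²)
A(R) = R + (-4 + R)/(2*R²) (A(R) = R + ((-4 + R)/(2*R))/R = R + (-4 + R)/(2*R²))
(20 - 28)*A(T(4)) = (20 - 28)*((-2 + (7 - 1*4²)³ + (7 - 1*4²)/2)/(7 - 1*4²)²) = -8*(-2 + (7 - 1*16)³ + (7 - 1*16)/2)/(7 - 1*16)² = -8*(-2 + (7 - 16)³ + (7 - 16)/2)/(7 - 16)² = -8*(-2 + (-9)³ + (½)*(-9))/(-9)² = -8*(-2 - 729 - 9/2)/81 = -8*(-1471)/(81*2) = -8*(-1471/162) = 5884/81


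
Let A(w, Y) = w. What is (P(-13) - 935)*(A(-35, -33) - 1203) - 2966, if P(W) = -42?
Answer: 1206560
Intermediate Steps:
(P(-13) - 935)*(A(-35, -33) - 1203) - 2966 = (-42 - 935)*(-35 - 1203) - 2966 = -977*(-1238) - 2966 = 1209526 - 2966 = 1206560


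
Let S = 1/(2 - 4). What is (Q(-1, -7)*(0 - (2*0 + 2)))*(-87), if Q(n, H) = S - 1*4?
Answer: -783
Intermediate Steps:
S = -1/2 (S = 1/(-2) = -1/2 ≈ -0.50000)
Q(n, H) = -9/2 (Q(n, H) = -1/2 - 1*4 = -1/2 - 4 = -9/2)
(Q(-1, -7)*(0 - (2*0 + 2)))*(-87) = -9*(0 - (2*0 + 2))/2*(-87) = -9*(0 - (0 + 2))/2*(-87) = -9*(0 - 1*2)/2*(-87) = -9*(0 - 2)/2*(-87) = -9/2*(-2)*(-87) = 9*(-87) = -783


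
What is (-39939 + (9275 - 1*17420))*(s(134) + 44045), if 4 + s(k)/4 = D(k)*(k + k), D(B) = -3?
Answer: -1962452292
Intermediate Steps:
s(k) = -16 - 24*k (s(k) = -16 + 4*(-3*(k + k)) = -16 + 4*(-6*k) = -16 - 24*k)
(-39939 + (9275 - 1*17420))*(s(134) + 44045) = (-39939 + (9275 - 1*17420))*((-16 - 24*134) + 44045) = (-39939 + (9275 - 17420))*((-16 - 3216) + 44045) = (-39939 - 8145)*(-3232 + 44045) = -48084*40813 = -1962452292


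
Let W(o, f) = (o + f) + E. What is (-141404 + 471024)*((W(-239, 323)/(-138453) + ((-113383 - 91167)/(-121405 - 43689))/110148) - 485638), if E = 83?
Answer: -16792882633861827231606235/104905687601589 ≈ -1.6008e+11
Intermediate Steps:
W(o, f) = 83 + f + o (W(o, f) = (o + f) + 83 = (f + o) + 83 = 83 + f + o)
(-141404 + 471024)*((W(-239, 323)/(-138453) + ((-113383 - 91167)/(-121405 - 43689))/110148) - 485638) = (-141404 + 471024)*(((83 + 323 - 239)/(-138453) + ((-113383 - 91167)/(-121405 - 43689))/110148) - 485638) = 329620*((167*(-1/138453) - 204550/(-165094)*(1/110148)) - 485638) = 329620*((-167/138453 - 204550*(-1/165094)*(1/110148)) - 485638) = 329620*((-167/138453 + (102275/82547)*(1/110148)) - 485638) = 329620*((-167/138453 + 102275/9092386956) - 485638) = 329620*(-501422780359/419622750406356 - 485638) = 329620*(-203784753763264695487/419622750406356) = -16792882633861827231606235/104905687601589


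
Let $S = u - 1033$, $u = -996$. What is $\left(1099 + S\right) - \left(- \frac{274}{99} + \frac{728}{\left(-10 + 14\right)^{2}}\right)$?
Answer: $- \frac{192601}{198} \approx -972.73$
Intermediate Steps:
$S = -2029$ ($S = -996 - 1033 = -2029$)
$\left(1099 + S\right) - \left(- \frac{274}{99} + \frac{728}{\left(-10 + 14\right)^{2}}\right) = \left(1099 - 2029\right) - \left(- \frac{274}{99} + \frac{728}{\left(-10 + 14\right)^{2}}\right) = -930 - \left(- \frac{274}{99} + \frac{728}{4^{2}}\right) = -930 + \left(- \frac{728}{16} + \frac{274}{99}\right) = -930 + \left(\left(-728\right) \frac{1}{16} + \frac{274}{99}\right) = -930 + \left(- \frac{91}{2} + \frac{274}{99}\right) = -930 - \frac{8461}{198} = - \frac{192601}{198}$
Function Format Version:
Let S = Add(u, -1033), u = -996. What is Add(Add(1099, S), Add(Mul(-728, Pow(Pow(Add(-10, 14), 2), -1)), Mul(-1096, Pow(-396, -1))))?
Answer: Rational(-192601, 198) ≈ -972.73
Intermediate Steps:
S = -2029 (S = Add(-996, -1033) = -2029)
Add(Add(1099, S), Add(Mul(-728, Pow(Pow(Add(-10, 14), 2), -1)), Mul(-1096, Pow(-396, -1)))) = Add(Add(1099, -2029), Add(Mul(-728, Pow(Pow(Add(-10, 14), 2), -1)), Mul(-1096, Pow(-396, -1)))) = Add(-930, Add(Mul(-728, Pow(Pow(4, 2), -1)), Mul(-1096, Rational(-1, 396)))) = Add(-930, Add(Mul(-728, Pow(16, -1)), Rational(274, 99))) = Add(-930, Add(Mul(-728, Rational(1, 16)), Rational(274, 99))) = Add(-930, Add(Rational(-91, 2), Rational(274, 99))) = Add(-930, Rational(-8461, 198)) = Rational(-192601, 198)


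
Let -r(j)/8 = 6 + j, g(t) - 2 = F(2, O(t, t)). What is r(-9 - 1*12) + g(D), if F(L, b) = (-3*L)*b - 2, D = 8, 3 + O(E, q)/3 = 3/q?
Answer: 669/4 ≈ 167.25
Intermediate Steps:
O(E, q) = -9 + 9/q (O(E, q) = -9 + 3*(3/q) = -9 + 9/q)
F(L, b) = -2 - 3*L*b (F(L, b) = -3*L*b - 2 = -2 - 3*L*b)
g(t) = 54 - 54/t (g(t) = 2 + (-2 - 3*2*(-9 + 9/t)) = 2 + (-2 + (54 - 54/t)) = 2 + (52 - 54/t) = 54 - 54/t)
r(j) = -48 - 8*j (r(j) = -8*(6 + j) = -48 - 8*j)
r(-9 - 1*12) + g(D) = (-48 - 8*(-9 - 1*12)) + (54 - 54/8) = (-48 - 8*(-9 - 12)) + (54 - 54*⅛) = (-48 - 8*(-21)) + (54 - 27/4) = (-48 + 168) + 189/4 = 120 + 189/4 = 669/4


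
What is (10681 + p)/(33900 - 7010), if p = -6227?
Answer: 2227/13445 ≈ 0.16564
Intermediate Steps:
(10681 + p)/(33900 - 7010) = (10681 - 6227)/(33900 - 7010) = 4454/26890 = 4454*(1/26890) = 2227/13445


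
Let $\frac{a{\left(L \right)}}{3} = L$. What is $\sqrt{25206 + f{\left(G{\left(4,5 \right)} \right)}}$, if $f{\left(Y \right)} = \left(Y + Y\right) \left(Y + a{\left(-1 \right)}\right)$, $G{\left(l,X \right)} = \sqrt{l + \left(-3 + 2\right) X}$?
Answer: $\sqrt{25204 - 6 i} \approx 158.76 - 0.019 i$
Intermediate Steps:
$a{\left(L \right)} = 3 L$
$G{\left(l,X \right)} = \sqrt{l - X}$
$f{\left(Y \right)} = 2 Y \left(-3 + Y\right)$ ($f{\left(Y \right)} = \left(Y + Y\right) \left(Y + 3 \left(-1\right)\right) = 2 Y \left(Y - 3\right) = 2 Y \left(-3 + Y\right)$)
$\sqrt{25206 + f{\left(G{\left(4,5 \right)} \right)}} = \sqrt{25206 + 2 \sqrt{4 - 5} \left(-3 + \sqrt{4 - 5}\right)} = \sqrt{25206 + 2 \sqrt{-1} \left(-3 + \sqrt{-1}\right)} = \sqrt{25206 + 2 i \left(-3 + i\right)}$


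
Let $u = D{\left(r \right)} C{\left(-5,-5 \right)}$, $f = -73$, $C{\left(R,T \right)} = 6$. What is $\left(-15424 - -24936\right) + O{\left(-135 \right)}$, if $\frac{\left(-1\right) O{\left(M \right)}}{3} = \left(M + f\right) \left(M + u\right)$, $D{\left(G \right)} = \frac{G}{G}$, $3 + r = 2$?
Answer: $-70984$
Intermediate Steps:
$r = -1$ ($r = -3 + 2 = -1$)
$D{\left(G \right)} = 1$
$u = 6$ ($u = 1 \cdot 6 = 6$)
$O{\left(M \right)} = - 3 \left(-73 + M\right) \left(6 + M\right)$ ($O{\left(M \right)} = - 3 \left(M - 73\right) \left(M + 6\right) = - 3 \left(-73 + M\right) \left(6 + M\right)$)
$\left(-15424 - -24936\right) + O{\left(-135 \right)} = \left(-15424 - -24936\right) + \left(1314 - 3 \left(-135\right)^{2} + 201 \left(-135\right)\right) = \left(-15424 + 24936\right) - 80496 = 9512 - 80496 = -70984$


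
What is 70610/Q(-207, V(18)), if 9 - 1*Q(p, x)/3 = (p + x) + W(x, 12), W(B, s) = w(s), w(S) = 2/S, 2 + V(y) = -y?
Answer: 28244/283 ≈ 99.802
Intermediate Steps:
V(y) = -2 - y
W(B, s) = 2/s
Q(p, x) = 53/2 - 3*p - 3*x (Q(p, x) = 27 - 3*((p + x) + 2/12) = 27 - 3*((p + x) + 2*(1/12)) = 27 - 3*((p + x) + 1/6) = 27 - 3*(1/6 + p + x) = 27 + (-1/2 - 3*p - 3*x) = 53/2 - 3*p - 3*x)
70610/Q(-207, V(18)) = 70610/(53/2 - 3*(-207) - 3*(-2 - 1*18)) = 70610/(53/2 + 621 - 3*(-2 - 18)) = 70610/(53/2 + 621 - 3*(-20)) = 70610/(53/2 + 621 + 60) = 70610/(1415/2) = 70610*(2/1415) = 28244/283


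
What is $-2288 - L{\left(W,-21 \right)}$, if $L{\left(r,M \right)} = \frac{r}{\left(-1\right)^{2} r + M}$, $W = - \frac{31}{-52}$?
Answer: $- \frac{2427537}{1061} \approx -2288.0$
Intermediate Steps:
$W = \frac{31}{52}$ ($W = \left(-31\right) \left(- \frac{1}{52}\right) = \frac{31}{52} \approx 0.59615$)
$L{\left(r,M \right)} = \frac{r}{M + r}$ ($L{\left(r,M \right)} = \frac{r}{1 r + M} = \frac{r}{r + M} = \frac{r}{M + r}$)
$-2288 - L{\left(W,-21 \right)} = -2288 - \frac{31}{52 \left(-21 + \frac{31}{52}\right)} = -2288 - \frac{31}{52 \left(- \frac{1061}{52}\right)} = -2288 - \frac{31}{52} \left(- \frac{52}{1061}\right) = -2288 - - \frac{31}{1061} = -2288 + \frac{31}{1061} = - \frac{2427537}{1061}$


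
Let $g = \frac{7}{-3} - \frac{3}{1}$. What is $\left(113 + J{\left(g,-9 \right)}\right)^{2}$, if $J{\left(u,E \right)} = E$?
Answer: $10816$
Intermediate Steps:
$g = - \frac{16}{3}$ ($g = 7 \left(- \frac{1}{3}\right) - 3 = - \frac{7}{3} - 3 = - \frac{16}{3} \approx -5.3333$)
$\left(113 + J{\left(g,-9 \right)}\right)^{2} = \left(113 - 9\right)^{2} = 104^{2} = 10816$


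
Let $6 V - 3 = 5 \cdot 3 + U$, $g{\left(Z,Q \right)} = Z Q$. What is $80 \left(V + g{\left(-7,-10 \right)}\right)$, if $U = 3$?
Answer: $5880$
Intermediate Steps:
$g{\left(Z,Q \right)} = Q Z$
$V = \frac{7}{2}$ ($V = \frac{1}{2} + \frac{5 \cdot 3 + 3}{6} = \frac{1}{2} + \frac{15 + 3}{6} = \frac{1}{2} + \frac{1}{6} \cdot 18 = \frac{1}{2} + 3 = \frac{7}{2} \approx 3.5$)
$80 \left(V + g{\left(-7,-10 \right)}\right) = 80 \left(\frac{7}{2} - -70\right) = 80 \left(\frac{7}{2} + 70\right) = 80 \cdot \frac{147}{2} = 5880$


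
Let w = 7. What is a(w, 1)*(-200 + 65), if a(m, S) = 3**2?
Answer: -1215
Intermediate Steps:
a(m, S) = 9
a(w, 1)*(-200 + 65) = 9*(-200 + 65) = 9*(-135) = -1215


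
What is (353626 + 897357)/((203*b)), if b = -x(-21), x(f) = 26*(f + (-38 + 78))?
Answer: -1250983/100282 ≈ -12.475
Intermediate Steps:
x(f) = 1040 + 26*f (x(f) = 26*(f + 40) = 26*(40 + f) = 1040 + 26*f)
b = -494 (b = -(1040 + 26*(-21)) = -(1040 - 546) = -1*494 = -494)
(353626 + 897357)/((203*b)) = (353626 + 897357)/((203*(-494))) = 1250983/(-100282) = 1250983*(-1/100282) = -1250983/100282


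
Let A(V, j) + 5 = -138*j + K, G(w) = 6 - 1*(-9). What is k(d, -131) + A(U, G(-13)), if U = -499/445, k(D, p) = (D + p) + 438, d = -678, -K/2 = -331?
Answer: -1784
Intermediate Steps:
K = 662 (K = -2*(-331) = 662)
G(w) = 15 (G(w) = 6 + 9 = 15)
k(D, p) = 438 + D + p
U = -499/445 (U = -499*1/445 = -499/445 ≈ -1.1213)
A(V, j) = 657 - 138*j (A(V, j) = -5 + (-138*j + 662) = -5 + (662 - 138*j) = 657 - 138*j)
k(d, -131) + A(U, G(-13)) = (438 - 678 - 131) + (657 - 138*15) = -371 + (657 - 2070) = -371 - 1413 = -1784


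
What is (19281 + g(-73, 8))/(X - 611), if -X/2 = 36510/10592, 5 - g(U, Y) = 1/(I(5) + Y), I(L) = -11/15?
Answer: -5566517032/178343947 ≈ -31.212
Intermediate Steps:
I(L) = -11/15 (I(L) = -11*1/15 = -11/15)
g(U, Y) = 5 - 1/(-11/15 + Y)
X = -18255/2648 (X = -73020/10592 = -2*18255/5296 = -18255/2648 ≈ -6.8939)
(19281 + g(-73, 8))/(X - 611) = (19281 + 5*(-14 + 15*8)/(-11 + 15*8))/(-18255/2648 - 611) = (19281 + 5*(-14 + 120)/(-11 + 120))/(-1636183/2648) = (19281 + 5*106/109)*(-2648/1636183) = (19281 + 5*(1/109)*106)*(-2648/1636183) = (19281 + 530/109)*(-2648/1636183) = (2102159/109)*(-2648/1636183) = -5566517032/178343947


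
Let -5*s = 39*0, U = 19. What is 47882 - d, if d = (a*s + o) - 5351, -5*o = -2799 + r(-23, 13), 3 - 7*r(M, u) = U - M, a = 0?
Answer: 1843523/35 ≈ 52672.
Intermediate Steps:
s = 0 (s = -39*0/5 = -1/5*0 = 0)
r(M, u) = -16/7 + M/7 (r(M, u) = 3/7 - (19 - M)/7 = 3/7 + (-19/7 + M/7) = -16/7 + M/7)
o = 19632/35 (o = -(-2799 + (-16/7 + (1/7)*(-23)))/5 = -(-2799 + (-16/7 - 23/7))/5 = -(-2799 - 39/7)/5 = -1/5*(-19632/7) = 19632/35 ≈ 560.91)
d = -167653/35 (d = (0*0 + 19632/35) - 5351 = (0 + 19632/35) - 5351 = 19632/35 - 5351 = -167653/35 ≈ -4790.1)
47882 - d = 47882 - 1*(-167653/35) = 47882 + 167653/35 = 1843523/35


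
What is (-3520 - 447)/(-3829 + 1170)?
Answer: 3967/2659 ≈ 1.4919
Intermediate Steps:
(-3520 - 447)/(-3829 + 1170) = -3967/(-2659) = -3967*(-1/2659) = 3967/2659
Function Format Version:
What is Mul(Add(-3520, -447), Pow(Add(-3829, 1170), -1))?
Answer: Rational(3967, 2659) ≈ 1.4919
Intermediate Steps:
Mul(Add(-3520, -447), Pow(Add(-3829, 1170), -1)) = Mul(-3967, Pow(-2659, -1)) = Mul(-3967, Rational(-1, 2659)) = Rational(3967, 2659)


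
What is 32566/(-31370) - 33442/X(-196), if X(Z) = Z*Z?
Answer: -575032749/301277480 ≈ -1.9086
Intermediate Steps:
X(Z) = Z²
32566/(-31370) - 33442/X(-196) = 32566/(-31370) - 33442/((-196)²) = 32566*(-1/31370) - 33442/38416 = -16283/15685 - 33442*1/38416 = -16283/15685 - 16721/19208 = -575032749/301277480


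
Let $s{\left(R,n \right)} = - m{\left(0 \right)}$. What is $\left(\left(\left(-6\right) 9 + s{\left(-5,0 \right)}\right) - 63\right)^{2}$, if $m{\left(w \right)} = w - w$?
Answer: $13689$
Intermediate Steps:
$m{\left(w \right)} = 0$
$s{\left(R,n \right)} = 0$ ($s{\left(R,n \right)} = \left(-1\right) 0 = 0$)
$\left(\left(\left(-6\right) 9 + s{\left(-5,0 \right)}\right) - 63\right)^{2} = \left(\left(\left(-6\right) 9 + 0\right) - 63\right)^{2} = \left(\left(-54 + 0\right) - 63\right)^{2} = \left(-54 - 63\right)^{2} = \left(-117\right)^{2} = 13689$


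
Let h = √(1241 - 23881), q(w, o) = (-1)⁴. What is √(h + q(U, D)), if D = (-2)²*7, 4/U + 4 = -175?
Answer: √(1 + 4*I*√1415) ≈ 8.7026 + 8.6449*I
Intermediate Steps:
U = -4/179 (U = 4/(-4 - 175) = 4/(-179) = 4*(-1/179) = -4/179 ≈ -0.022346)
D = 28 (D = 4*7 = 28)
q(w, o) = 1
h = 4*I*√1415 (h = √(-22640) = 4*I*√1415 ≈ 150.47*I)
√(h + q(U, D)) = √(4*I*√1415 + 1) = √(1 + 4*I*√1415)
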